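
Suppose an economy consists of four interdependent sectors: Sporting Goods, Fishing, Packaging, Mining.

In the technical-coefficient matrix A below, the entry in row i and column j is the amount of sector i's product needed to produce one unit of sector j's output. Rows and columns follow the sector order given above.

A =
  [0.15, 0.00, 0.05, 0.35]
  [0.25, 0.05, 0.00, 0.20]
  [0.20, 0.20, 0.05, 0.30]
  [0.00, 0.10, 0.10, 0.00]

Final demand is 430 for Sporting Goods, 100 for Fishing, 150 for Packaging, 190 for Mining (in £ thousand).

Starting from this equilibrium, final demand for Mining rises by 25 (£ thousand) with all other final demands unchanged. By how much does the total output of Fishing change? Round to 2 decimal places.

Δx_2 = 8.87

I − A =
  [   0.85     0.00    -0.05    -0.35]
  [  -0.25     0.95     0.00    -0.20]
  [  -0.20    -0.20     0.95    -0.30]
  [   0.00    -0.10    -0.10     1.00]
Compute the cofactors C_ij = (−1)^(i+j)·(3×3 minor ij) of I−A; the adjugate is their transpose:
adj(I−A) = Cᵀ =
  [ 0.851000   0.051750   0.079750   0.332125]
  [ 0.234000   0.765000   0.038250   0.246375]
  [ 0.243500   0.202500   0.781750   0.360250]
  [ 0.047750   0.096750   0.082000   0.755125]
det(I−A) = Σ_j (I−A)_1j·C_1j = (0.85)(0.851000) + (0.00)(0.234000) + (-0.05)(0.243500) + (-0.35)(0.047750) = 0.6944625
(I − A)⁻¹ = adj(I−A) / det(I−A) ≈
  [   1.2254     0.0745     0.1148     0.4782]
  [   0.3370     1.1016     0.0551     0.3548]
  [   0.3506     0.2916     1.1257     0.5187]
  [   0.0688     0.1393     0.1181     1.0874]
Δx = (I − A)⁻¹ Δd with Δd having +25 in the Mining component and 0 elsewhere.
So Δx_2 = L_24 · (+25), where L_24 = adj(I−A)_24 / det(I−A) = 0.246375 / 0.6944625.
Δx_2 = 0.246375 × (+25) / 0.6944625 = 6.159375 / 0.6944625 ≈ 8.87.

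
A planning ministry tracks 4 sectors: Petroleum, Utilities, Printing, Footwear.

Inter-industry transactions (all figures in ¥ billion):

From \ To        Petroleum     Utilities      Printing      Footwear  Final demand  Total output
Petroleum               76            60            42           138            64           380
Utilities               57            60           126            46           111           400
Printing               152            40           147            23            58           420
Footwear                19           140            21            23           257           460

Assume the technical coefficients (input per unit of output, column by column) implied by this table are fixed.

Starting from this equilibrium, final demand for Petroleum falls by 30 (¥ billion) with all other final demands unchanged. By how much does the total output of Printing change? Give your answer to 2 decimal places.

Δx_3 = -36.24

Technical coefficients a_ij = z_ij / X_j:
  a_11 = 76/380 = 0.20, a_21 = 57/380 = 0.15, a_31 = 152/380 = 0.40, a_41 = 19/380 = 0.05
  a_12 = 60/400 = 0.15, a_22 = 60/400 = 0.15, a_32 = 40/400 = 0.10, a_42 = 140/400 = 0.35
  a_13 = 42/420 = 0.10, a_23 = 126/420 = 0.30, a_33 = 147/420 = 0.35, a_43 = 21/420 = 0.05
  a_14 = 138/460 = 0.30, a_24 = 46/460 = 0.10, a_34 = 23/460 = 0.05, a_44 = 23/460 = 0.05
I − A =
  [   0.80    -0.15    -0.10    -0.30]
  [  -0.15     0.85    -0.30    -0.10]
  [  -0.40    -0.10     0.65    -0.05]
  [  -0.05    -0.35    -0.05     0.95]
Compute the cofactors C_ij = (−1)^(i+j)·(3×3 minor ij) of I−A; the adjugate is their transpose:
adj(I−A) = Cᵀ =
  [ 0.465750   0.173250   0.165000   0.174000]
  [ 0.212250   0.438000   0.244500   0.126000]
  [ 0.328500   0.187875   0.567375   0.153375]
  [ 0.120000   0.180375   0.128625   0.349875]
det(I−A) = Σ_j (I−A)_1j·C_1j = (0.80)(0.465750) + (-0.15)(0.212250) + (-0.10)(0.328500) + (-0.30)(0.120000) = 0.2719125
(I − A)⁻¹ = adj(I−A) / det(I−A) ≈
  [   1.7129     0.6372     0.6068     0.6399]
  [   0.7806     1.6108     0.8992     0.4634]
  [   1.2081     0.6909     2.0866     0.5641]
  [   0.4413     0.6634     0.4730     1.2867]
Δx = (I − A)⁻¹ Δd with Δd having -30 in the Petroleum component and 0 elsewhere.
So Δx_3 = L_31 · (-30), where L_31 = adj(I−A)_31 / det(I−A) = 0.328500 / 0.2719125.
Δx_3 = 0.328500 × (-30) / 0.2719125 = -9.855 / 0.2719125 ≈ -36.24.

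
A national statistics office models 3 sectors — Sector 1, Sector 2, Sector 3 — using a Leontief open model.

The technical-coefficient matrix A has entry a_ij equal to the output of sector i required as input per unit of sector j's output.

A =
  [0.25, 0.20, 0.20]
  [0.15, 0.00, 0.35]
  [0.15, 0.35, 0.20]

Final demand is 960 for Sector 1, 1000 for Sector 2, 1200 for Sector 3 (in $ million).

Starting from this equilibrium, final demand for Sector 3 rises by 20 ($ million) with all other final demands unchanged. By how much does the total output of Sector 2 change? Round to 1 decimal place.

I − A =
  [   0.75    -0.20    -0.20]
  [  -0.15     1.00    -0.35]
  [  -0.15    -0.35     0.80]
Cofactors of I−A, C_ij = (−1)^(i+j)·(minor ij) (rows/columns in the sector order above):
  C_11 = (1.00)(0.80) − (-0.35)(-0.35) = 0.6775
  C_12 = −[(-0.15)(0.80) − (-0.35)(-0.15)] = 0.1725
  C_13 = (-0.15)(-0.35) − (1.00)(-0.15) = 0.2025
  C_21 = −[(-0.20)(0.80) − (-0.20)(-0.35)] = 0.2300
  C_22 = (0.75)(0.80) − (-0.20)(-0.15) = 0.5700
  C_23 = −[(0.75)(-0.35) − (-0.20)(-0.15)] = 0.2925
  C_31 = (-0.20)(-0.35) − (-0.20)(1.00) = 0.2700
  C_32 = −[(0.75)(-0.35) − (-0.20)(-0.15)] = 0.2925
  C_33 = (0.75)(1.00) − (-0.20)(-0.15) = 0.7200
det(I−A) = Σ_j (I−A)_1j·C_1j = (0.75)(0.6775) + (-0.20)(0.1725) + (-0.20)(0.2025) = 0.433125
adj(I−A) = Cᵀ =
  [ 0.6775   0.2300   0.2700]
  [ 0.1725   0.5700   0.2925]
  [ 0.2025   0.2925   0.7200]
(I − A)⁻¹ = adj(I−A) / det(I−A) ≈
  [   1.5642     0.5310     0.6234]
  [   0.3983     1.3160     0.6753]
  [   0.4675     0.6753     1.6623]
Δx = (I − A)⁻¹ Δd with Δd having +20 in the Sector 3 component and 0 elsewhere.
So Δx_2 = L_23 · (+20), where L_23 = adj(I−A)_23 / det(I−A) = 0.2925 / 0.433125.
Δx_2 = 0.2925 × (+20) / 0.433125 = 5.85 / 0.433125 ≈ 13.5.

Δx_2 = 13.5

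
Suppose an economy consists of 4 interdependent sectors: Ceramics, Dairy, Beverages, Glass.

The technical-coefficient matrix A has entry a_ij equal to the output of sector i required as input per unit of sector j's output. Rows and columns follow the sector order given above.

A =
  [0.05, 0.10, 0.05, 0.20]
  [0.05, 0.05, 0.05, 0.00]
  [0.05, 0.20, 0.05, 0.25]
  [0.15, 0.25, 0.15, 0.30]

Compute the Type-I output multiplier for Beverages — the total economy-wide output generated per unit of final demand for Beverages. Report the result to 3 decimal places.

m_B = 1.650

I − A =
  [   0.95    -0.10    -0.05    -0.20]
  [  -0.05     0.95    -0.05     0.00]
  [  -0.05    -0.20     0.95    -0.25]
  [  -0.15    -0.25    -0.15     0.70]
Compute the cofactors C_ij = (−1)^(i+j)·(3×3 minor ij) of I−A; the adjugate is their transpose:
adj(I−A) = Cᵀ =
  [ 0.586000   0.126375   0.067750   0.191625]
  [ 0.035000   0.562500   0.035000   0.022500]
  [ 0.079000   0.196125   0.597250   0.235875]
  [ 0.155000   0.270000   0.155000   0.840000]
det(I−A) = Σ_j (I−A)_1j·C_1j = (0.95)(0.586000) + (-0.10)(0.035000) + (-0.05)(0.079000) + (-0.20)(0.155000) = 0.51825
(I − A)⁻¹ = adj(I−A) / det(I−A) ≈
  [   1.1307     0.2438     0.1307     0.3698]
  [   0.0675     1.0854     0.0675     0.0434]
  [   0.1524     0.3784     1.1524     0.4551]
  [   0.2991     0.5210     0.2991     1.6208]
The output multiplier for sector j is the column-j sum of the Leontief inverse (I − A)⁻¹ = adj(I−A) / det(I−A).
Column B of adj(I−A): (0.067750, 0.035000, 0.597250, 0.155000); det(I−A) = 0.51825.
m_B = (0.067750 + 0.035000 + 0.597250 + 0.155000) / 0.51825 = 0.855 / 0.51825 ≈ 1.650.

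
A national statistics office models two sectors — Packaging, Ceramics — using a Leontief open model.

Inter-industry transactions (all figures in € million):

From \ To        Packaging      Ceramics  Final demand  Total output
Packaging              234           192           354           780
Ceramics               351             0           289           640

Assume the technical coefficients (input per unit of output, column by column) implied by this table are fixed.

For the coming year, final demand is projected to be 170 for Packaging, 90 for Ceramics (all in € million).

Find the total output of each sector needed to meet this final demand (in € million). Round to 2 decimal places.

Technical coefficients a_ij = z_ij / X_j:
  a_PP = 234/780 = 0.30, a_CP = 351/780 = 0.45
  a_PC = 192/640 = 0.30, a_CC = 0/640 = 0.00
I − A =
  [   0.70    -0.30]
  [  -0.45     1.00]
det(I−A) = (0.70)(1.00) − (-0.30)(-0.45) = 0.5650
adj(I−A) = [[1.00, 0.30], [0.45, 0.70]]
(I − A)⁻¹ = adj(I−A) / det(I−A) ≈
  [   1.7699     0.5310]
  [   0.7965     1.2389]
x = (I − A)⁻¹ d = adj(I−A)·d / det(I−A), with det(I−A) = 0.5650:
  x_P = (1.00·170 + 0.30·90) / 0.5650 = 197.00 / 0.5650 ≈ 348.67
  x_C = (0.45·170 + 0.70·90) / 0.5650 = 139.50 / 0.5650 ≈ 246.90

x_P = 348.67, x_C = 246.90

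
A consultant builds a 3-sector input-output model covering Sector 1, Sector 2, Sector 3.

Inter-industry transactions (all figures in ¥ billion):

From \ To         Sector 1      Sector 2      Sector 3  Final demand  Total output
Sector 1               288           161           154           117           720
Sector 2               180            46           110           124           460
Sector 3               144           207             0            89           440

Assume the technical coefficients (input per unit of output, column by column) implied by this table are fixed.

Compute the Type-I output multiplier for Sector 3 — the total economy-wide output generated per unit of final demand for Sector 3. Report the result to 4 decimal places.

m_3 = 4.1207

Technical coefficients a_ij = z_ij / X_j:
  a_11 = 288/720 = 0.40, a_21 = 180/720 = 0.25, a_31 = 144/720 = 0.20
  a_12 = 161/460 = 0.35, a_22 = 46/460 = 0.10, a_32 = 207/460 = 0.45
  a_13 = 154/440 = 0.35, a_23 = 110/440 = 0.25, a_33 = 0/440 = 0.00
I − A =
  [   0.60    -0.35    -0.35]
  [  -0.25     0.90    -0.25]
  [  -0.20    -0.45     1.00]
Cofactors of I−A, C_ij = (−1)^(i+j)·(minor ij) (rows/columns in the sector order above):
  C_11 = (0.90)(1.00) − (-0.25)(-0.45) = 0.7875
  C_12 = −[(-0.25)(1.00) − (-0.25)(-0.20)] = 0.3000
  C_13 = (-0.25)(-0.45) − (0.90)(-0.20) = 0.2925
  C_21 = −[(-0.35)(1.00) − (-0.35)(-0.45)] = 0.5075
  C_22 = (0.60)(1.00) − (-0.35)(-0.20) = 0.5300
  C_23 = −[(0.60)(-0.45) − (-0.35)(-0.20)] = 0.3400
  C_31 = (-0.35)(-0.25) − (-0.35)(0.90) = 0.4025
  C_32 = −[(0.60)(-0.25) − (-0.35)(-0.25)] = 0.2375
  C_33 = (0.60)(0.90) − (-0.35)(-0.25) = 0.4525
det(I−A) = Σ_j (I−A)_1j·C_1j = (0.60)(0.7875) + (-0.35)(0.3000) + (-0.35)(0.2925) = 0.265125
adj(I−A) = Cᵀ =
  [ 0.7875   0.5075   0.4025]
  [ 0.3000   0.5300   0.2375]
  [ 0.2925   0.3400   0.4525]
(I − A)⁻¹ = adj(I−A) / det(I−A) ≈
  [   2.97030     1.91419     1.51815]
  [   1.13154     1.99906     0.89580]
  [   1.10325     1.28241     1.70674]
The output multiplier for sector j is the column-j sum of the Leontief inverse (I − A)⁻¹ = adj(I−A) / det(I−A).
Column 3 of adj(I−A): (0.4025, 0.2375, 0.4525); det(I−A) = 0.265125.
m_3 = (0.4025 + 0.2375 + 0.4525) / 0.265125 = 1.0925 / 0.265125 ≈ 4.1207.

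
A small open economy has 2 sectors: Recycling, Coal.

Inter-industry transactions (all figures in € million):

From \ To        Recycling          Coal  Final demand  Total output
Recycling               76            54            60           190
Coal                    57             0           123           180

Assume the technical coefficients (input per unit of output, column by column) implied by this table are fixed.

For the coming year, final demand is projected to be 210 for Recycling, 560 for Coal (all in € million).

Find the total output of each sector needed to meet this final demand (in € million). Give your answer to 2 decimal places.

Technical coefficients a_ij = z_ij / X_j:
  a_RR = 76/190 = 0.40, a_CR = 57/190 = 0.30
  a_RC = 54/180 = 0.30, a_CC = 0/180 = 0.00
I − A =
  [   0.60    -0.30]
  [  -0.30     1.00]
det(I−A) = (0.60)(1.00) − (-0.30)(-0.30) = 0.5100
adj(I−A) = [[1.00, 0.30], [0.30, 0.60]]
(I − A)⁻¹ = adj(I−A) / det(I−A) ≈
  [   1.9608     0.5882]
  [   0.5882     1.1765]
x = (I − A)⁻¹ d = adj(I−A)·d / det(I−A), with det(I−A) = 0.5100:
  x_R = (1.00·210 + 0.30·560) / 0.5100 = 378.00 / 0.5100 ≈ 741.18
  x_C = (0.30·210 + 0.60·560) / 0.5100 = 399.00 / 0.5100 ≈ 782.35

x_R = 741.18, x_C = 782.35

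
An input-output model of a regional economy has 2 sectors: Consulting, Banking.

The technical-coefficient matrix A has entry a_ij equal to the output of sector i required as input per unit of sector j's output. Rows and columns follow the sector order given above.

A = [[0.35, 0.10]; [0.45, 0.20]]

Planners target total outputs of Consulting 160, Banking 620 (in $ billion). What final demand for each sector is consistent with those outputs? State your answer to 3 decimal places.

d_1 = 42.000, d_2 = 424.000

I − A =
  [   0.65    -0.10]
  [  -0.45     0.80]
d = (I − A) x:
  d_1 = (+0.65)·160 + (-0.10)·620 = 42.000
  d_2 = (-0.45)·160 + (+0.80)·620 = 424.000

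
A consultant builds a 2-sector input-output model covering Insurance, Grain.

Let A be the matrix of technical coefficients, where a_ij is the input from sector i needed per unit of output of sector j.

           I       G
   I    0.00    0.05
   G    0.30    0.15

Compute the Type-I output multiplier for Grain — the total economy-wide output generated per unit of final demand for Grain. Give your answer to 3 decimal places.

I − A =
  [   1.00    -0.05]
  [  -0.30     0.85]
det(I−A) = (1.00)(0.85) − (-0.05)(-0.30) = 0.8350
adj(I−A) = [[0.85, 0.05], [0.30, 1.00]]
(I − A)⁻¹ = adj(I−A) / det(I−A) ≈
  [   1.0180     0.0599]
  [   0.3593     1.1976]
The output multiplier for sector j is the column-j sum of the Leontief inverse (I − A)⁻¹ = adj(I−A) / det(I−A).
Column G of adj(I−A): (0.05, 1.00); det(I−A) = 0.8350.
m_G = (0.05 + 1.00) / 0.8350 = 1.05 / 0.8350 ≈ 1.257.

m_G = 1.257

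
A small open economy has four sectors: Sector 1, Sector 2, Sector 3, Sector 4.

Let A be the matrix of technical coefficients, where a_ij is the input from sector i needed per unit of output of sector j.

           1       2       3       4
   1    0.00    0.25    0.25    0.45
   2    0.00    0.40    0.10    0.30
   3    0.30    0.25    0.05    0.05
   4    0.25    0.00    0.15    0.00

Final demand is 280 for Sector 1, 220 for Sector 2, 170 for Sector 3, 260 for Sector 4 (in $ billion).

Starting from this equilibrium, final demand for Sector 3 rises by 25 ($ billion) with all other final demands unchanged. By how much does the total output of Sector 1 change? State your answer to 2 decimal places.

Δx_1 = 15.11

I − A =
  [   1.00    -0.25    -0.25    -0.45]
  [   0.00     0.60    -0.10    -0.30]
  [  -0.30    -0.25     0.95    -0.05]
  [  -0.25     0.00    -0.15     1.00]
Compute the cofactors C_ij = (−1)^(i+j)·(3×3 minor ij) of I−A; the adjugate is their transpose:
adj(I−A) = Cᵀ =
  [ 0.52925   0.31500   0.22675   0.34400]
  [ 0.11600   0.73725   0.15250   0.28100]
  [ 0.20625   0.30000   0.51375   0.20850]
  [ 0.16325   0.12375   0.13375   0.49250]
det(I−A) = Σ_j (I−A)_1j·C_1j = (1.00)(0.52925) + (-0.25)(0.11600) + (-0.25)(0.20625) + (-0.45)(0.16325) = 0.375225
(I − A)⁻¹ = adj(I−A) / det(I−A) ≈
  [   1.4105     0.8395     0.6043     0.9168]
  [   0.3091     1.9648     0.4064     0.7489]
  [   0.5497     0.7995     1.3692     0.5557]
  [   0.4351     0.3298     0.3565     1.3125]
Δx = (I − A)⁻¹ Δd with Δd having +25 in the Sector 3 component and 0 elsewhere.
So Δx_1 = L_13 · (+25), where L_13 = adj(I−A)_13 / det(I−A) = 0.22675 / 0.375225.
Δx_1 = 0.22675 × (+25) / 0.375225 = 5.66875 / 0.375225 ≈ 15.11.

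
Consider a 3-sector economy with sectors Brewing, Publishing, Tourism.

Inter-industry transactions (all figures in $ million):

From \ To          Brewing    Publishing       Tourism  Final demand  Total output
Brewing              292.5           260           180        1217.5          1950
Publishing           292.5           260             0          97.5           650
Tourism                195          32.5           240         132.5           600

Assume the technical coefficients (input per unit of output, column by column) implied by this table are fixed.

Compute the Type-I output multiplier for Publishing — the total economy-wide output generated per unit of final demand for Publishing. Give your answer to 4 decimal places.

Technical coefficients a_ij = z_ij / X_j:
  a_11 = 292.5/1950 = 0.15, a_21 = 292.5/1950 = 0.15, a_31 = 195/1950 = 0.10
  a_12 = 260/650 = 0.40, a_22 = 260/650 = 0.40, a_32 = 32.5/650 = 0.05
  a_13 = 180/600 = 0.30, a_23 = 0/600 = 0.00, a_33 = 240/600 = 0.40
I − A =
  [   0.85    -0.40    -0.30]
  [  -0.15     0.60     0.00]
  [  -0.10    -0.05     0.60]
Cofactors of I−A, C_ij = (−1)^(i+j)·(minor ij) (rows/columns in the sector order above):
  C_11 = (0.60)(0.60) − (0.00)(-0.05) = 0.3600
  C_12 = −[(-0.15)(0.60) − (0.00)(-0.10)] = 0.0900
  C_13 = (-0.15)(-0.05) − (0.60)(-0.10) = 0.0675
  C_21 = −[(-0.40)(0.60) − (-0.30)(-0.05)] = 0.2550
  C_22 = (0.85)(0.60) − (-0.30)(-0.10) = 0.4800
  C_23 = −[(0.85)(-0.05) − (-0.40)(-0.10)] = 0.0825
  C_31 = (-0.40)(0.00) − (-0.30)(0.60) = 0.1800
  C_32 = −[(0.85)(0.00) − (-0.30)(-0.15)] = 0.0450
  C_33 = (0.85)(0.60) − (-0.40)(-0.15) = 0.4500
det(I−A) = Σ_j (I−A)_1j·C_1j = (0.85)(0.3600) + (-0.40)(0.0900) + (-0.30)(0.0675) = 0.24975
adj(I−A) = Cᵀ =
  [ 0.3600   0.2550   0.1800]
  [ 0.0900   0.4800   0.0450]
  [ 0.0675   0.0825   0.4500]
(I − A)⁻¹ = adj(I−A) / det(I−A) ≈
  [   1.44144     1.02102     0.72072]
  [   0.36036     1.92192     0.18018]
  [   0.27027     0.33033     1.80180]
The output multiplier for sector j is the column-j sum of the Leontief inverse (I − A)⁻¹ = adj(I−A) / det(I−A).
Column 2 of adj(I−A): (0.2550, 0.4800, 0.0825); det(I−A) = 0.24975.
m_2 = (0.2550 + 0.4800 + 0.0825) / 0.24975 = 0.8175 / 0.24975 ≈ 3.2733.

m_2 = 3.2733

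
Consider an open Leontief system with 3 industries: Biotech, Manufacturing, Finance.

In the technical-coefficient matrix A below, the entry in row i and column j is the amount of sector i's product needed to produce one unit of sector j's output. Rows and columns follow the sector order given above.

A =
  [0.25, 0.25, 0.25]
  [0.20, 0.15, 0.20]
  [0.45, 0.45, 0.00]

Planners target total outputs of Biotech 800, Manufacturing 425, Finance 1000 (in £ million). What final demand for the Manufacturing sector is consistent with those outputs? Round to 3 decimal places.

d_2 = 1.250

I − A =
  [   0.75    -0.25    -0.25]
  [  -0.20     0.85    -0.20]
  [  -0.45    -0.45     1.00]
d = (I − A) x:
  d_1 = (+0.75)·800 + (-0.25)·425 + (-0.25)·1000 = 243.750
  d_2 = (-0.20)·800 + (+0.85)·425 + (-0.20)·1000 = 1.250
  d_3 = (-0.45)·800 + (-0.45)·425 + (+1.00)·1000 = 448.750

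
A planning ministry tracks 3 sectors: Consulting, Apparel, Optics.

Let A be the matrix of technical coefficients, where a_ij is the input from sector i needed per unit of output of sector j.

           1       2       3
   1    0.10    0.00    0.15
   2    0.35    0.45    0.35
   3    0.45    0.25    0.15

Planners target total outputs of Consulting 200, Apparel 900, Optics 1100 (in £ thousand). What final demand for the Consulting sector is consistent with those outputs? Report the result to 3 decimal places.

I − A =
  [   0.90     0.00    -0.15]
  [  -0.35     0.55    -0.35]
  [  -0.45    -0.25     0.85]
d = (I − A) x:
  d_1 = (+0.90)·200 + (+0.00)·900 + (-0.15)·1100 = 15.000
  d_2 = (-0.35)·200 + (+0.55)·900 + (-0.35)·1100 = 40.000
  d_3 = (-0.45)·200 + (-0.25)·900 + (+0.85)·1100 = 620.000

d_1 = 15.000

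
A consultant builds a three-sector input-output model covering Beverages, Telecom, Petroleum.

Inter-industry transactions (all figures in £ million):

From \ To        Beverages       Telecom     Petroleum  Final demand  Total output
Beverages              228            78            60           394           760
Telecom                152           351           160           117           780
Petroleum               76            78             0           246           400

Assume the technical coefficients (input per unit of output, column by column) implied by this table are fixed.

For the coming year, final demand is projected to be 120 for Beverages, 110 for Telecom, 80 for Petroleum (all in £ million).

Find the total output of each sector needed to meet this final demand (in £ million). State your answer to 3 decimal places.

Technical coefficients a_ij = z_ij / X_j:
  a_11 = 228/760 = 0.30, a_21 = 152/760 = 0.20, a_31 = 76/760 = 0.10
  a_12 = 78/780 = 0.10, a_22 = 351/780 = 0.45, a_32 = 78/780 = 0.10
  a_13 = 60/400 = 0.15, a_23 = 160/400 = 0.40, a_33 = 0/400 = 0.00
I − A =
  [   0.70    -0.10    -0.15]
  [  -0.20     0.55    -0.40]
  [  -0.10    -0.10     1.00]
Cofactors of I−A, C_ij = (−1)^(i+j)·(minor ij) (rows/columns in the sector order above):
  C_11 = (0.55)(1.00) − (-0.40)(-0.10) = 0.5100
  C_12 = −[(-0.20)(1.00) − (-0.40)(-0.10)] = 0.2400
  C_13 = (-0.20)(-0.10) − (0.55)(-0.10) = 0.0750
  C_21 = −[(-0.10)(1.00) − (-0.15)(-0.10)] = 0.1150
  C_22 = (0.70)(1.00) − (-0.15)(-0.10) = 0.6850
  C_23 = −[(0.70)(-0.10) − (-0.10)(-0.10)] = 0.0800
  C_31 = (-0.10)(-0.40) − (-0.15)(0.55) = 0.1225
  C_32 = −[(0.70)(-0.40) − (-0.15)(-0.20)] = 0.3100
  C_33 = (0.70)(0.55) − (-0.10)(-0.20) = 0.3650
det(I−A) = Σ_j (I−A)_1j·C_1j = (0.70)(0.5100) + (-0.10)(0.2400) + (-0.15)(0.0750) = 0.32175
adj(I−A) = Cᵀ =
  [ 0.5100   0.1150   0.1225]
  [ 0.2400   0.6850   0.3100]
  [ 0.0750   0.0800   0.3650]
(I − A)⁻¹ = adj(I−A) / det(I−A) ≈
  [   1.5851     0.3574     0.3807]
  [   0.7459     2.1290     0.9635]
  [   0.2331     0.2486     1.1344]
x = (I − A)⁻¹ d = adj(I−A)·d / det(I−A), with det(I−A) = 0.32175:
  x_1 = (0.5100·120 + 0.1150·110 + 0.1225·80) / 0.32175 = 83.65 / 0.32175 ≈ 259.984
  x_2 = (0.2400·120 + 0.6850·110 + 0.3100·80) / 0.32175 = 128.95 / 0.32175 ≈ 400.777
  x_3 = (0.0750·120 + 0.0800·110 + 0.3650·80) / 0.32175 = 47.00 / 0.32175 ≈ 146.076

x_1 = 259.984, x_2 = 400.777, x_3 = 146.076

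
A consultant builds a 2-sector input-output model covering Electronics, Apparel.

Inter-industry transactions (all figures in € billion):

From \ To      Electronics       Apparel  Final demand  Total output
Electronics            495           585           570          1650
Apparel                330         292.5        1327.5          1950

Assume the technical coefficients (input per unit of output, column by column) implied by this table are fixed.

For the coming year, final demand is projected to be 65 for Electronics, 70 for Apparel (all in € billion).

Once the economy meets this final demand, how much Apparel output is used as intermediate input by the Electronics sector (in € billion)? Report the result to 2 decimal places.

Technical coefficients a_ij = z_ij / X_j:
  a_EE = 495/1650 = 0.30, a_AE = 330/1650 = 0.20
  a_EA = 585/1950 = 0.30, a_AA = 292.5/1950 = 0.15
I − A =
  [   0.70    -0.30]
  [  -0.20     0.85]
det(I−A) = (0.70)(0.85) − (-0.30)(-0.20) = 0.5350
adj(I−A) = [[0.85, 0.30], [0.20, 0.70]]
(I − A)⁻¹ = adj(I−A) / det(I−A) ≈
  [   1.5888     0.5607]
  [   0.3738     1.3084]
First solve x = (I − A)⁻¹ d = adj(I−A)·d / det(I−A); in particular x_E = (0.85·65 + 0.30·70) / 0.5350 = 76.25 / 0.5350 ≈ 142.5234.
Intermediate flow from A to E: z_AE = a_AE · x_E = 0.20 × 76.25 / 0.5350 = 15.25 / 0.5350 ≈ 28.50.

z_AE = 28.50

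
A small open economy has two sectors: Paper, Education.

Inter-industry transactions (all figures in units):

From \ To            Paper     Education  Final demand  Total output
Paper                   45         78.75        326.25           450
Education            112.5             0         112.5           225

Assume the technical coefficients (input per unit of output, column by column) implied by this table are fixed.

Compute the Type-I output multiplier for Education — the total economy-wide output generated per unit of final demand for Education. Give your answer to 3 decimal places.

m_2 = 1.538

Technical coefficients a_ij = z_ij / X_j:
  a_11 = 45/450 = 0.10, a_21 = 112.5/450 = 0.25
  a_12 = 78.75/225 = 0.35, a_22 = 0/225 = 0.00
I − A =
  [   0.90    -0.35]
  [  -0.25     1.00]
det(I−A) = (0.90)(1.00) − (-0.35)(-0.25) = 0.8125
adj(I−A) = [[1.00, 0.35], [0.25, 0.90]]
(I − A)⁻¹ = adj(I−A) / det(I−A) ≈
  [   1.2308     0.4308]
  [   0.3077     1.1077]
The output multiplier for sector j is the column-j sum of the Leontief inverse (I − A)⁻¹ = adj(I−A) / det(I−A).
Column 2 of adj(I−A): (0.35, 0.90); det(I−A) = 0.8125.
m_2 = (0.35 + 0.90) / 0.8125 = 1.25 / 0.8125 ≈ 1.538.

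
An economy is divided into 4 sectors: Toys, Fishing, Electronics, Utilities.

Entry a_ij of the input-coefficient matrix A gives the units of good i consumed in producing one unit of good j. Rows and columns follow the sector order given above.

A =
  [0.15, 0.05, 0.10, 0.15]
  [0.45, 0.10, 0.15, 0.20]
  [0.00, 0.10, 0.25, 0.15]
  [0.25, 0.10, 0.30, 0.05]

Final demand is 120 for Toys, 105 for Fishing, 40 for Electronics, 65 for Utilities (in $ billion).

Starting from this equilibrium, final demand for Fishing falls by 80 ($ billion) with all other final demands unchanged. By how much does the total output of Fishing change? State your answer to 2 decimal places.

Δx_F = -101.78

I − A =
  [   0.85    -0.05    -0.10    -0.15]
  [  -0.45     0.90    -0.15    -0.20]
  [   0.00    -0.10     0.75    -0.15]
  [  -0.25    -0.10    -0.30     0.95]
Compute the cofactors C_ij = (−1)^(i+j)·(3×3 minor ij) of I−A; the adjugate is their transpose:
adj(I−A) = Cᵀ =
  [ 0.563250   0.060125   0.136375   0.123125]
  [ 0.343500   0.535500   0.234500   0.204000]
  [ 0.088250   0.091625   0.645375   0.135125]
  [ 0.212250   0.101125   0.264375   0.539625]
det(I−A) = Σ_j (I−A)_1j·C_1j = (0.85)(0.563250) + (-0.05)(0.343500) + (-0.10)(0.088250) + (-0.15)(0.212250) = 0.420925
(I − A)⁻¹ = adj(I−A) / det(I−A) ≈
  [   1.3381     0.1428     0.3240     0.2925]
  [   0.8161     1.2722     0.5571     0.4846]
  [   0.2097     0.2177     1.5332     0.3210]
  [   0.5042     0.2402     0.6281     1.2820]
Δx = (I − A)⁻¹ Δd with Δd having -80 in the Fishing component and 0 elsewhere.
So Δx_F = L_FF · (-80), where L_FF = adj(I−A)_FF / det(I−A) = 0.535500 / 0.420925.
Δx_F = 0.535500 × (-80) / 0.420925 = -42.84 / 0.420925 ≈ -101.78.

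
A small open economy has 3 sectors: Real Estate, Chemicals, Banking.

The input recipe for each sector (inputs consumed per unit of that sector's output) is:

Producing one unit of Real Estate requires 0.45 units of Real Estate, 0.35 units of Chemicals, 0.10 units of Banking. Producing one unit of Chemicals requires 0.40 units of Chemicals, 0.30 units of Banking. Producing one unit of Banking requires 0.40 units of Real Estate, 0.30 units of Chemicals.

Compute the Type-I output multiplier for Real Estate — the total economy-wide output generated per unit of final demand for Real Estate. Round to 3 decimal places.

m_R = 4.918

I − A =
  [   0.55     0.00    -0.40]
  [  -0.35     0.60    -0.30]
  [  -0.10    -0.30     1.00]
Cofactors of I−A, C_ij = (−1)^(i+j)·(minor ij) (rows/columns in the sector order above):
  C_11 = (0.60)(1.00) − (-0.30)(-0.30) = 0.5100
  C_12 = −[(-0.35)(1.00) − (-0.30)(-0.10)] = 0.3800
  C_13 = (-0.35)(-0.30) − (0.60)(-0.10) = 0.1650
  C_21 = −[(0.00)(1.00) − (-0.40)(-0.30)] = 0.1200
  C_22 = (0.55)(1.00) − (-0.40)(-0.10) = 0.5100
  C_23 = −[(0.55)(-0.30) − (0.00)(-0.10)] = 0.1650
  C_31 = (0.00)(-0.30) − (-0.40)(0.60) = 0.2400
  C_32 = −[(0.55)(-0.30) − (-0.40)(-0.35)] = 0.3050
  C_33 = (0.55)(0.60) − (0.00)(-0.35) = 0.3300
det(I−A) = Σ_j (I−A)_1j·C_1j = (0.55)(0.5100) + (0.00)(0.3800) + (-0.40)(0.1650) = 0.2145
adj(I−A) = Cᵀ =
  [ 0.5100   0.1200   0.2400]
  [ 0.3800   0.5100   0.3050]
  [ 0.1650   0.1650   0.3300]
(I − A)⁻¹ = adj(I−A) / det(I−A) ≈
  [   2.3776     0.5594     1.1189]
  [   1.7716     2.3776     1.4219]
  [   0.7692     0.7692     1.5385]
The output multiplier for sector j is the column-j sum of the Leontief inverse (I − A)⁻¹ = adj(I−A) / det(I−A).
Column R of adj(I−A): (0.5100, 0.3800, 0.1650); det(I−A) = 0.2145.
m_R = (0.5100 + 0.3800 + 0.1650) / 0.2145 = 1.055 / 0.2145 ≈ 4.918.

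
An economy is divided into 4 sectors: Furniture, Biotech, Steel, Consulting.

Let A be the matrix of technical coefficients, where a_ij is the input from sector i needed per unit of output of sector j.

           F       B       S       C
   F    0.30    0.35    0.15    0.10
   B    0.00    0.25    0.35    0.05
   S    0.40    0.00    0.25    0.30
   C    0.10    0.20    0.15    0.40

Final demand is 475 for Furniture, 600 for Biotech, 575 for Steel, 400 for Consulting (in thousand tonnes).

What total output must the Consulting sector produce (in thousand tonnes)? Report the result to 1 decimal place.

I − A =
  [   0.70    -0.35    -0.15    -0.10]
  [   0.00     0.75    -0.35    -0.05]
  [  -0.40     0.00     0.75    -0.30]
  [  -0.10    -0.20    -0.15     0.60]
Compute the cofactors C_ij = (−1)^(i+j)·(3×3 minor ij) of I−A; the adjugate is their transpose:
adj(I−A) = Cᵀ =
  [ 0.275250   0.165750   0.160375   0.139875]
  [ 0.101250   0.229500   0.149500   0.110750]
  [ 0.198500   0.144500   0.298750   0.194500]
  [ 0.129250   0.140250   0.151250   0.299750]
det(I−A) = Σ_j (I−A)_1j·C_1j = (0.70)(0.275250) + (-0.35)(0.101250) + (-0.15)(0.198500) + (-0.10)(0.129250) = 0.1145375
(I − A)⁻¹ = adj(I−A) / det(I−A) ≈
  [   2.4031     1.4471     1.4002     1.2212]
  [   0.8840     2.0037     1.3052     0.9669]
  [   1.7331     1.2616     2.6083     1.6981]
  [   1.1285     1.2245     1.3205     2.6170]
x = (I − A)⁻¹ d = adj(I−A)·d / det(I−A), with det(I−A) = 0.1145375:
  x_F = (0.275250·475 + 0.165750·600 + 0.160375·575 + 0.139875·400) / 0.1145375 = 378.359375 / 0.1145375 ≈ 3303.4
  x_B = (0.101250·475 + 0.229500·600 + 0.149500·575 + 0.110750·400) / 0.1145375 = 316.05625 / 0.1145375 ≈ 2759.4
  x_S = (0.198500·475 + 0.144500·600 + 0.298750·575 + 0.194500·400) / 0.1145375 = 430.56875 / 0.1145375 ≈ 3759.2
  x_C = (0.129250·475 + 0.140250·600 + 0.151250·575 + 0.299750·400) / 0.1145375 = 352.4125 / 0.1145375 ≈ 3076.8

x_C = 3076.8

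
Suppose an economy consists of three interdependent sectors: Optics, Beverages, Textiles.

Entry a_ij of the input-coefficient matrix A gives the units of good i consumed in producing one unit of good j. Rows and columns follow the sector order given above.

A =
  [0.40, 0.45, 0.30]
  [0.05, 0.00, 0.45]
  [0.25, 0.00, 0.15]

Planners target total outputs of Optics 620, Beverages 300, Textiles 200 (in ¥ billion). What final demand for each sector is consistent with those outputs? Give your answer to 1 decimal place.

d_O = 177.0, d_B = 179.0, d_T = 15.0

I − A =
  [   0.60    -0.45    -0.30]
  [  -0.05     1.00    -0.45]
  [  -0.25     0.00     0.85]
d = (I − A) x:
  d_O = (+0.60)·620 + (-0.45)·300 + (-0.30)·200 = 177.0
  d_B = (-0.05)·620 + (+1.00)·300 + (-0.45)·200 = 179.0
  d_T = (-0.25)·620 + (+0.00)·300 + (+0.85)·200 = 15.0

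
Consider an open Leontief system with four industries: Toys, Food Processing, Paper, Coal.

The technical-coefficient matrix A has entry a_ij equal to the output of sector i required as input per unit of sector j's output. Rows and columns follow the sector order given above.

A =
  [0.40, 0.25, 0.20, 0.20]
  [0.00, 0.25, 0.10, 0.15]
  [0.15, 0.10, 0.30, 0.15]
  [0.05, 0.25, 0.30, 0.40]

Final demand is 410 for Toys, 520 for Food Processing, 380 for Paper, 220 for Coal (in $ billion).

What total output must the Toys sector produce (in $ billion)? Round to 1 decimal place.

I − A =
  [   0.60    -0.25    -0.20    -0.20]
  [   0.00     0.75    -0.10    -0.15]
  [  -0.15    -0.10     0.70    -0.15]
  [  -0.05    -0.25    -0.30     0.60]
Compute the cofactors C_ij = (−1)^(i+j)·(3×3 minor ij) of I−A; the adjugate is their transpose:
adj(I−A) = Cᵀ =
  [ 0.240750   0.154250   0.158750   0.158500]
  [ 0.021750   0.189500   0.063500   0.070500]
  [ 0.068250   0.089375   0.238125   0.104625]
  [ 0.063250   0.136500   0.158750   0.282750]
det(I−A) = Σ_j (I−A)_1j·C_1j = (0.60)(0.240750) + (-0.25)(0.021750) + (-0.20)(0.068250) + (-0.20)(0.063250) = 0.1127125
(I − A)⁻¹ = adj(I−A) / det(I−A) ≈
  [   2.1360     1.3685     1.4085     1.4062]
  [   0.1930     1.6813     0.5634     0.6255]
  [   0.6055     0.7929     2.1127     0.9282]
  [   0.5612     1.2110     1.4085     2.5086]
x = (I − A)⁻¹ d = adj(I−A)·d / det(I−A), with det(I−A) = 0.1127125:
  x_T = (0.240750·410 + 0.154250·520 + 0.158750·380 + 0.158500·220) / 0.1127125 = 274.1125 / 0.1127125 ≈ 2432.0
  x_F = (0.021750·410 + 0.189500·520 + 0.063500·380 + 0.070500·220) / 0.1127125 = 147.0975 / 0.1127125 ≈ 1305.1
  x_P = (0.068250·410 + 0.089375·520 + 0.238125·380 + 0.104625·220) / 0.1127125 = 187.9625 / 0.1127125 ≈ 1667.6
  x_C = (0.063250·410 + 0.136500·520 + 0.158750·380 + 0.282750·220) / 0.1127125 = 219.4425 / 0.1127125 ≈ 1946.9

x_T = 2432.0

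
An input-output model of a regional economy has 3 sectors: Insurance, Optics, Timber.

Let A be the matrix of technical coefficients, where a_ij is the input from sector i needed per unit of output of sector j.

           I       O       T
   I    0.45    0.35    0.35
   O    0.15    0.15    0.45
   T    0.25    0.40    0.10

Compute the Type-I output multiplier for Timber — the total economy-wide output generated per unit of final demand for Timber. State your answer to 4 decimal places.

I − A =
  [   0.55    -0.35    -0.35]
  [  -0.15     0.85    -0.45]
  [  -0.25    -0.40     0.90]
Cofactors of I−A, C_ij = (−1)^(i+j)·(minor ij) (rows/columns in the sector order above):
  C_11 = (0.85)(0.90) − (-0.45)(-0.40) = 0.5850
  C_12 = −[(-0.15)(0.90) − (-0.45)(-0.25)] = 0.2475
  C_13 = (-0.15)(-0.40) − (0.85)(-0.25) = 0.2725
  C_21 = −[(-0.35)(0.90) − (-0.35)(-0.40)] = 0.4550
  C_22 = (0.55)(0.90) − (-0.35)(-0.25) = 0.4075
  C_23 = −[(0.55)(-0.40) − (-0.35)(-0.25)] = 0.3075
  C_31 = (-0.35)(-0.45) − (-0.35)(0.85) = 0.4550
  C_32 = −[(0.55)(-0.45) − (-0.35)(-0.15)] = 0.3000
  C_33 = (0.55)(0.85) − (-0.35)(-0.15) = 0.4150
det(I−A) = Σ_j (I−A)_1j·C_1j = (0.55)(0.5850) + (-0.35)(0.2475) + (-0.35)(0.2725) = 0.13975
adj(I−A) = Cᵀ =
  [ 0.5850   0.4550   0.4550]
  [ 0.2475   0.4075   0.3000]
  [ 0.2725   0.3075   0.4150]
(I − A)⁻¹ = adj(I−A) / det(I−A) ≈
  [   4.18605     3.25581     3.25581]
  [   1.77102     2.91592     2.14669]
  [   1.94991     2.20036     2.96959]
The output multiplier for sector j is the column-j sum of the Leontief inverse (I − A)⁻¹ = adj(I−A) / det(I−A).
Column T of adj(I−A): (0.4550, 0.3000, 0.4150); det(I−A) = 0.13975.
m_T = (0.4550 + 0.3000 + 0.4150) / 0.13975 = 1.17 / 0.13975 ≈ 8.3721.

m_T = 8.3721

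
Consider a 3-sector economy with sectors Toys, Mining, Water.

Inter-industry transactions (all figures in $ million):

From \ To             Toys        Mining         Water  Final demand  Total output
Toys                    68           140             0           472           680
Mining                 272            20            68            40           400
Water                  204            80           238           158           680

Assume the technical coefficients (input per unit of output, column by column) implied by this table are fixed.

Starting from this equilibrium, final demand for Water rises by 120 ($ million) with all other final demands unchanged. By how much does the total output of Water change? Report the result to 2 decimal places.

Technical coefficients a_ij = z_ij / X_j:
  a_TT = 68/680 = 0.10, a_MT = 272/680 = 0.40, a_WT = 204/680 = 0.30
  a_TM = 140/400 = 0.35, a_MM = 20/400 = 0.05, a_WM = 80/400 = 0.20
  a_TW = 0/680 = 0.00, a_MW = 68/680 = 0.10, a_WW = 238/680 = 0.35
I − A =
  [   0.90    -0.35     0.00]
  [  -0.40     0.95    -0.10]
  [  -0.30    -0.20     0.65]
Cofactors of I−A, C_ij = (−1)^(i+j)·(minor ij) (rows/columns in the sector order above):
  C_11 = (0.95)(0.65) − (-0.10)(-0.20) = 0.5975
  C_12 = −[(-0.40)(0.65) − (-0.10)(-0.30)] = 0.2900
  C_13 = (-0.40)(-0.20) − (0.95)(-0.30) = 0.3650
  C_21 = −[(-0.35)(0.65) − (0.00)(-0.20)] = 0.2275
  C_22 = (0.90)(0.65) − (0.00)(-0.30) = 0.5850
  C_23 = −[(0.90)(-0.20) − (-0.35)(-0.30)] = 0.2850
  C_31 = (-0.35)(-0.10) − (0.00)(0.95) = 0.0350
  C_32 = −[(0.90)(-0.10) − (0.00)(-0.40)] = 0.0900
  C_33 = (0.90)(0.95) − (-0.35)(-0.40) = 0.7150
det(I−A) = Σ_j (I−A)_1j·C_1j = (0.90)(0.5975) + (-0.35)(0.2900) + (0.00)(0.3650) = 0.43625
adj(I−A) = Cᵀ =
  [ 0.5975   0.2275   0.0350]
  [ 0.2900   0.5850   0.0900]
  [ 0.3650   0.2850   0.7150]
(I − A)⁻¹ = adj(I−A) / det(I−A) ≈
  [   1.3696     0.5215     0.0802]
  [   0.6648     1.3410     0.2063]
  [   0.8367     0.6533     1.6390]
Δx = (I − A)⁻¹ Δd with Δd having +120 in the Water component and 0 elsewhere.
So Δx_W = L_WW · (+120), where L_WW = adj(I−A)_WW / det(I−A) = 0.7150 / 0.43625.
Δx_W = 0.7150 × (+120) / 0.43625 = 85.80 / 0.43625 ≈ 196.68.

Δx_W = 196.68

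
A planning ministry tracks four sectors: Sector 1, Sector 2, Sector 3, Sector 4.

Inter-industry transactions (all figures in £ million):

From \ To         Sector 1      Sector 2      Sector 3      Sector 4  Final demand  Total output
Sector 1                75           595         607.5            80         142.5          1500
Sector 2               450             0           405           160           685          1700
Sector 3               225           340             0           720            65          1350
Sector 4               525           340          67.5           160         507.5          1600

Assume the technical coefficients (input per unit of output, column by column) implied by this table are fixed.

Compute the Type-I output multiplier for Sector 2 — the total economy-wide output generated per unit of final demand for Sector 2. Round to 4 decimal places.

m_2 = 4.4342

Technical coefficients a_ij = z_ij / X_j:
  a_11 = 75/1500 = 0.05, a_21 = 450/1500 = 0.30, a_31 = 225/1500 = 0.15, a_41 = 525/1500 = 0.35
  a_12 = 595/1700 = 0.35, a_22 = 0/1700 = 0.00, a_32 = 340/1700 = 0.20, a_42 = 340/1700 = 0.20
  a_13 = 607.5/1350 = 0.45, a_23 = 405/1350 = 0.30, a_33 = 0/1350 = 0.00, a_43 = 67.5/1350 = 0.05
  a_14 = 80/1600 = 0.05, a_24 = 160/1600 = 0.10, a_34 = 720/1600 = 0.45, a_44 = 160/1600 = 0.10
I − A =
  [   0.95    -0.35    -0.45    -0.05]
  [  -0.30     1.00    -0.30    -0.10]
  [  -0.15    -0.20     1.00    -0.45]
  [  -0.35    -0.20    -0.05     0.90]
Compute the cofactors C_ij = (−1)^(i+j)·(3×3 minor ij) of I−A; the adjugate is their transpose:
adj(I−A) = Cᵀ =
  [ 0.775500   0.439125   0.497750   0.340750]
  [ 0.386750   0.684125   0.394000   0.294500]
  [ 0.377500   0.356875   0.708750   0.415000]
  [ 0.408500   0.342625   0.320500   0.677750]
det(I−A) = Σ_j (I−A)_1j·C_1j = (0.95)(0.775500) + (-0.35)(0.386750) + (-0.45)(0.377500) + (-0.05)(0.408500) = 0.4110625
(I − A)⁻¹ = adj(I−A) / det(I−A) ≈
  [   1.88657     1.06827     1.21089     0.82895]
  [   0.94085     1.66428     0.95849     0.71644]
  [   0.91835     0.86818     1.72419     1.00958]
  [   0.99377     0.83351     0.77969     1.64878]
The output multiplier for sector j is the column-j sum of the Leontief inverse (I − A)⁻¹ = adj(I−A) / det(I−A).
Column 2 of adj(I−A): (0.439125, 0.684125, 0.356875, 0.342625); det(I−A) = 0.4110625.
m_2 = (0.439125 + 0.684125 + 0.356875 + 0.342625) / 0.4110625 = 1.82275 / 0.4110625 ≈ 4.4342.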